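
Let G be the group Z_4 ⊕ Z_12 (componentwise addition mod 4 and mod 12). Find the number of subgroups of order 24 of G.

|G| = 48 and 24 | 48, so subgroups of order 24 are possible by Lagrange.
The subgroups of order 24 are: {(0,0), (0,1), (0,2), (0,3), (0,4), (0,5), (0,6), (0,7), (0,8), (0,9), (0,10), (0,11), (2,0), (2,1), (2,2), (2,3), (2,4), (2,5), (2,6), (2,7), (2,8), (2,9), (2,10), (2,11)}; {(0,0), (0,2), (0,4), (0,6), (0,8), (0,10), (1,0), (1,2), (1,4), (1,6), (1,8), (1,10), (2,0), (2,2), (2,4), (2,6), (2,8), (2,10), (3,0), (3,2), (3,4), (3,6), (3,8), (3,10)}; {(0,0), (0,2), (0,4), (0,6), (0,8), (0,10), (1,1), (1,3), (1,5), (1,7), (1,9), (1,11), (2,0), (2,2), (2,4), (2,6), (2,8), (2,10), (3,1), (3,3), (3,5), (3,7), (3,9), (3,11)}.
So G has 3 subgroups of order 24.

3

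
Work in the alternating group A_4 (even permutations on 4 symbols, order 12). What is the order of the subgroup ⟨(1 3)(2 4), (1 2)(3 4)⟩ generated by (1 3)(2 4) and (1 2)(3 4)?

|⟨(1 3)(2 4)⟩| = 2 and |⟨(1 2)(3 4)⟩| = 2, so |H| is a multiple of lcm(2, 2) = 2 and divides |G| = 12.
Closing under the operation: H = {e, (1 2)(3 4), (1 3)(2 4), (1 4)(2 3)}, so |H| = 4.

4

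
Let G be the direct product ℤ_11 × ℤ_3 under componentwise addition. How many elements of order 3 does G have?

2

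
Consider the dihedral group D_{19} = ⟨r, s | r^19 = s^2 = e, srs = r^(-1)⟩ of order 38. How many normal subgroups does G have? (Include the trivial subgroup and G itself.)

G has 22 subgroups. Checking conjugation-invariance by order — order 1: 1/1 normal; order 2: 0/19 normal; order 19: 1/1 normal; order 38: 1/1 normal.
Total normal subgroups: 3.

3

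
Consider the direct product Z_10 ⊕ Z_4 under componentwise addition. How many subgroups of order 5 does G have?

|G| = 40 and 5 | 40, so subgroups of order 5 are possible by Lagrange.
The subgroups of order 5 are: {(0,0), (2,0), (4,0), (6,0), (8,0)}.
So G has 1 subgroup of order 5.

1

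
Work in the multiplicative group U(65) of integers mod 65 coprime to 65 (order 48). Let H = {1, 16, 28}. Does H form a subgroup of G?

No

16 ∈ H but its inverse 61 ∉ H, so H is not a subgroup.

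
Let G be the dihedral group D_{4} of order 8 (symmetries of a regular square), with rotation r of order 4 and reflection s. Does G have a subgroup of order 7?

7 does not divide |G| = 8, so by Lagrange no subgroup of order 7 exists.

No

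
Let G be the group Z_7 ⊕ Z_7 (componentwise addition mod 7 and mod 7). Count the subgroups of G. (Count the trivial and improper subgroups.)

10

|G| = 49, so by Lagrange every subgroup order divides 49. Divisors: 1, 7, 49.
Subgroups by order — order 1: 1; order 7: 8; order 49: 1.
Total: 1 + 8 + 1 = 10.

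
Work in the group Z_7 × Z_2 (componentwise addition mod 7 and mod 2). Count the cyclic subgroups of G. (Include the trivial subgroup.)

Group the elements of G by the cyclic subgroup they generate; each cyclic subgroup of order d accounts for φ(d) elements.
Cyclic subgroups by order — order 1: 1; order 2: 1; order 7: 1; order 14: 1.
Total: 4.

4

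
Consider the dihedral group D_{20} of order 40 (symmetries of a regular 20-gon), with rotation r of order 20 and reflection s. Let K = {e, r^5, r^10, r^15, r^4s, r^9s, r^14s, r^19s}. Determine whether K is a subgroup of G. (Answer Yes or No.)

Yes

|K| = 8 divides |G| = 40, consistent with Lagrange.
K contains the identity, every element's inverse is in K, and K is closed under ·: it is a subgroup.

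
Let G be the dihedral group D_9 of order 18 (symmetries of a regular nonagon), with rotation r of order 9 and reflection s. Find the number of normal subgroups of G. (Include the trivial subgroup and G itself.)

4

G has 16 subgroups. Checking conjugation-invariance by order — order 1: 1/1 normal; order 2: 0/9 normal; order 3: 1/1 normal; order 6: 0/3 normal; order 9: 1/1 normal; order 18: 1/1 normal.
Total normal subgroups: 4.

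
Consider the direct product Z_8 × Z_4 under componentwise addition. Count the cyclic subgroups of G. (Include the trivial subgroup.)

Group the elements of G by the cyclic subgroup they generate; each cyclic subgroup of order d accounts for φ(d) elements.
Cyclic subgroups by order — order 1: 1; order 2: 3; order 4: 6; order 8: 4.
Total: 14.

14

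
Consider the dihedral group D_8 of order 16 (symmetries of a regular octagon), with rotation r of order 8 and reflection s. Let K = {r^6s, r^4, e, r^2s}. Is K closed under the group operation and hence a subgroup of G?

Yes

|K| = 4 divides |G| = 16, consistent with Lagrange.
K contains the identity, every element's inverse is in K, and K is closed under ·: it is a subgroup.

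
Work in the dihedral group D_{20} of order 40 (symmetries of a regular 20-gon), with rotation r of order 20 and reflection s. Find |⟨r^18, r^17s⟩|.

20

|⟨r^18⟩| = 10 and |⟨r^17s⟩| = 2, so |H| is a multiple of lcm(10, 2) = 10 and divides |G| = 40.
Closing under the operation: H = {e, r^2, r^4, r^6, r^8, r^10, r^12, r^14, r^16, r^18, rs, r^3s, r^5s, r^7s, r^9s, r^11s, r^13s, r^15s, r^17s, r^19s}, so |H| = 20.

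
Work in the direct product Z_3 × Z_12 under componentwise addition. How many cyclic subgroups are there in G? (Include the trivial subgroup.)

A cyclic subgroup of order d is generated by each of its φ(d) elements of order d, so the cyclic subgroups of order d number (#elements of order d)/φ(d).
Cyclic subgroups by order — order 1: 1; order 2: 1; order 3: 4; order 4: 1; order 6: 4; order 12: 4.
Total: 15.

15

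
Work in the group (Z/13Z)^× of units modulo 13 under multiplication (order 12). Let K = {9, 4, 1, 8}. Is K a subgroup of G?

No

8 ∈ K but its inverse 5 ∉ K, so K is not a subgroup.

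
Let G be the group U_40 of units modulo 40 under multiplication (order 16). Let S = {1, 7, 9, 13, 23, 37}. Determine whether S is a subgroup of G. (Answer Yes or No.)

|S| = 6 does not divide |G| = 16, so by Lagrange S is not a subgroup.

No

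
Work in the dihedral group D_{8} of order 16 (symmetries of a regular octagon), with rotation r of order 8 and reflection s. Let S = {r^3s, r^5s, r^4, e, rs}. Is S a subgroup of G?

No

|S| = 5 does not divide |G| = 16, so by Lagrange S is not a subgroup.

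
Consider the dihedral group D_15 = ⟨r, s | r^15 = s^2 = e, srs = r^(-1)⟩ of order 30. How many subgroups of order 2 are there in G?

15

|G| = 30 and 2 | 30, so subgroups of order 2 are possible by Lagrange.
The subgroups of order 2 are: {e, r^10s}; {e, r^11s}; {e, r^12s}; {e, r^13s}; … (15 in all).
So G has 15 subgroups of order 2.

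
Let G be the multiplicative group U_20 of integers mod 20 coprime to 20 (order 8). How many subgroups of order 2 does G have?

|G| = 8 and 2 | 8, so subgroups of order 2 are possible by Lagrange.
The subgroups of order 2 are: {1, 11}; {1, 19}; {1, 9}.
So G has 3 subgroups of order 2.

3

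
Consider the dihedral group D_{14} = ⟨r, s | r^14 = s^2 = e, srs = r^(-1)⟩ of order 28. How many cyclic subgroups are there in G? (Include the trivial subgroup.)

18

Each element a generates a cyclic subgroup ⟨a⟩; distinct elements may generate the same one (a cyclic group of order d has φ(d) generators).
Cyclic subgroups by order — order 1: 1; order 2: 15; order 7: 1; order 14: 1.
Total: 18.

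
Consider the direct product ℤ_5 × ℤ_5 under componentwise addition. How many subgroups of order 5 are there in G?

|G| = 25 and 5 | 25, so subgroups of order 5 are possible by Lagrange.
The subgroups of order 5 are: {(0,0), (0,1), (0,2), (0,3), (0,4)}; {(0,0), (1,0), (2,0), (3,0), (4,0)}; {(0,0), (1,1), (2,2), (3,3), (4,4)}; {(0,0), (1,2), (2,4), (3,1), (4,3)}; … (6 in all).
So G has 6 subgroups of order 5.

6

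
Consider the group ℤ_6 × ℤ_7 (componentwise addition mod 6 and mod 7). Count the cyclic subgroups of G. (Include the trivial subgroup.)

8

Each element a generates a cyclic subgroup ⟨a⟩; distinct elements may generate the same one (a cyclic group of order d has φ(d) generators).
Cyclic subgroups by order — order 1: 1; order 2: 1; order 3: 1; order 6: 1; order 7: 1; order 14: 1; order 21: 1; order 42: 1.
Total: 8.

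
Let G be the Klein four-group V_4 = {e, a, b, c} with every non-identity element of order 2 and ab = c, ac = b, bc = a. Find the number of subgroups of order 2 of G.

3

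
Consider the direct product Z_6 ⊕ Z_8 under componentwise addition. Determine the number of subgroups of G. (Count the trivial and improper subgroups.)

22

|G| = 48, so by Lagrange every subgroup order divides 48. Divisors: 1, 2, 3, 4, 6, 8, 12, 16, 24, 48.
Subgroups by order — order 1: 1; order 2: 3; order 3: 1; order 4: 3; order 6: 3; order 8: 3; order 12: 3; order 16: 1; order 24: 3; order 48: 1.
Total: 1 + 3 + 1 + 3 + 3 + 3 + 3 + 1 + 3 + 1 = 22.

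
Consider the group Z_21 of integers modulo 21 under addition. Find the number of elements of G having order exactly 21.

In a cyclic group of order 21, the number of elements of order d (for d | 21) is φ(d).
φ(21) = 12.

12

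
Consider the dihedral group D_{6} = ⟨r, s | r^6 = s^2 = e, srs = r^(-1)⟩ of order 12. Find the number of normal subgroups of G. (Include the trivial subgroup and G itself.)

7

G has 16 subgroups. Checking conjugation-invariance by order — order 1: 1/1 normal; order 2: 1/7 normal; order 3: 1/1 normal; order 4: 0/3 normal; order 6: 3/3 normal; order 12: 1/1 normal.
Total normal subgroups: 7.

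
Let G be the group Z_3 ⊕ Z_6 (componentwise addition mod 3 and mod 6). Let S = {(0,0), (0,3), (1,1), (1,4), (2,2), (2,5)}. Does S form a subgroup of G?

Yes

|S| = 6 divides |G| = 18, consistent with Lagrange.
S contains the identity, every element's inverse is in S, and S is closed under +: it is a subgroup.
In fact S = ⟨(2,5)⟩.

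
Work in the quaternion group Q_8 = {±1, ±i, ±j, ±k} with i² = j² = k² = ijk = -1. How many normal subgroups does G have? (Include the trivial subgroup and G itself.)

6

G has 6 subgroups. Checking conjugation-invariance by order — order 1: 1/1 normal; order 2: 1/1 normal; order 4: 3/3 normal; order 8: 1/1 normal.
Total normal subgroups: 6.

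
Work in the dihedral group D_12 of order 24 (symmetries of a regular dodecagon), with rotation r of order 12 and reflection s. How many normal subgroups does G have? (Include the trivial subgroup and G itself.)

9

G has 34 subgroups. Checking conjugation-invariance by order — order 1: 1/1 normal; order 2: 1/13 normal; order 3: 1/1 normal; order 4: 1/7 normal; order 6: 1/5 normal; order 8: 0/3 normal; order 12: 3/3 normal; order 24: 1/1 normal.
Total normal subgroups: 9.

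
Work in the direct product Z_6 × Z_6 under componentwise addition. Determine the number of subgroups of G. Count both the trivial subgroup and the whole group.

|G| = 36, so by Lagrange every subgroup order divides 36. Divisors: 1, 2, 3, 4, 6, 9, 12, 18, 36.
Subgroups by order — order 1: 1; order 2: 3; order 3: 4; order 4: 1; order 6: 12; order 9: 1; order 12: 4; order 18: 3; order 36: 1.
Total: 1 + 3 + 4 + 1 + 12 + 1 + 4 + 3 + 1 = 30.

30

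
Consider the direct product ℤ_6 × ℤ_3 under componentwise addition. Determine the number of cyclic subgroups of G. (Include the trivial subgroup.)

A cyclic subgroup of order d is generated by each of its φ(d) elements of order d, so the cyclic subgroups of order d number (#elements of order d)/φ(d).
Cyclic subgroups by order — order 1: 1; order 2: 1; order 3: 4; order 6: 4.
Total: 10.

10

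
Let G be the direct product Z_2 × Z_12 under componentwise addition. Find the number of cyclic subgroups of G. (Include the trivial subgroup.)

12

A cyclic subgroup of order d is generated by each of its φ(d) elements of order d, so the cyclic subgroups of order d number (#elements of order d)/φ(d).
Cyclic subgroups by order — order 1: 1; order 2: 3; order 3: 1; order 4: 2; order 6: 3; order 12: 2.
Total: 12.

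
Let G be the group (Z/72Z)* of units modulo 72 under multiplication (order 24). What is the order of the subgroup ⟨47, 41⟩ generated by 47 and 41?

12

|⟨47⟩| = 6 and |⟨41⟩| = 6, so |H| is a multiple of lcm(6, 6) = 6 and divides |G| = 24.
Closing under the operation: H = {1, 7, 17, 23, 25, 31, 41, 47, 49, 55, 65, 71}, so |H| = 12.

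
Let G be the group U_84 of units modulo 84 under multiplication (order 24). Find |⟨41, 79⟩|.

|⟨41⟩| = 2 and |⟨79⟩| = 6, so |H| is a multiple of lcm(2, 6) = 6 and divides |G| = 24.
Closing under the operation: H = {1, 5, 17, 25, 37, 41, 43, 47, 59, 67, 79, 83}, so |H| = 12.

12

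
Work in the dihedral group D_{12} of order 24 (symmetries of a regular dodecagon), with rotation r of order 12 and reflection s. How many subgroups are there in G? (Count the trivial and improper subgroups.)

|G| = 24, so by Lagrange every subgroup order divides 24. Divisors: 1, 2, 3, 4, 6, 8, 12, 24.
Subgroups by order — order 1: 1; order 2: 13; order 3: 1; order 4: 7; order 6: 5; order 8: 3; order 12: 3; order 24: 1.
Total: 1 + 13 + 1 + 7 + 5 + 3 + 3 + 1 = 34.

34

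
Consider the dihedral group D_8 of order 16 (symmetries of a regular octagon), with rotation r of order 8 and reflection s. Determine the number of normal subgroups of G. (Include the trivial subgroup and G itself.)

G has 19 subgroups. Checking conjugation-invariance by order — order 1: 1/1 normal; order 2: 1/9 normal; order 4: 1/5 normal; order 8: 3/3 normal; order 16: 1/1 normal.
Total normal subgroups: 7.

7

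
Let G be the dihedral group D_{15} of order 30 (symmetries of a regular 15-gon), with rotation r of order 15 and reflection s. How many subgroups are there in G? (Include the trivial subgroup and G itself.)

|G| = 30, so by Lagrange every subgroup order divides 30. Divisors: 1, 2, 3, 5, 6, 10, 15, 30.
Subgroups by order — order 1: 1; order 2: 15; order 3: 1; order 5: 1; order 6: 5; order 10: 3; order 15: 1; order 30: 1.
Total: 1 + 15 + 1 + 1 + 5 + 3 + 1 + 1 = 28.

28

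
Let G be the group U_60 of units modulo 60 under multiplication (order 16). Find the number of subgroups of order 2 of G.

7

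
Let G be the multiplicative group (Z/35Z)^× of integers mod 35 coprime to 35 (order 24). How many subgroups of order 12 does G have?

3

|G| = 24 and 12 | 24, so subgroups of order 12 are possible by Lagrange.
The subgroups of order 12 are: {1, 3, 4, 9, 11, 12, 13, 16, 17, 27, 29, 33}; {1, 2, 4, 8, 9, 11, 16, 18, 22, 23, 29, 32}; {1, 4, 6, 9, 11, 16, 19, 24, 26, 29, 31, 34}.
So G has 3 subgroups of order 12.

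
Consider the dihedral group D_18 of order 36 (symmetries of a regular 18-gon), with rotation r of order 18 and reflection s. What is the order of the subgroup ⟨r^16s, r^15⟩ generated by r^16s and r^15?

|⟨r^16s⟩| = 2 and |⟨r^15⟩| = 6, so |H| is a multiple of lcm(2, 6) = 6 and divides |G| = 36.
Closing under the operation: H = {e, r^3, r^6, r^9, r^12, r^15, rs, r^4s, r^7s, r^10s, r^13s, r^16s}, so |H| = 12.

12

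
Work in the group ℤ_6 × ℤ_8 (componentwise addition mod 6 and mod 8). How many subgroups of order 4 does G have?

3

|G| = 48 and 4 | 48, so subgroups of order 4 are possible by Lagrange.
The subgroups of order 4 are: {(0,0), (0,2), (0,4), (0,6)}; {(0,0), (0,4), (3,0), (3,4)}; {(0,0), (0,4), (3,2), (3,6)}.
So G has 3 subgroups of order 4.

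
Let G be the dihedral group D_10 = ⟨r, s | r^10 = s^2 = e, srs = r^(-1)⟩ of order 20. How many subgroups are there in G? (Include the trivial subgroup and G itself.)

|G| = 20, so by Lagrange every subgroup order divides 20. Divisors: 1, 2, 4, 5, 10, 20.
Subgroups by order — order 1: 1; order 2: 11; order 4: 5; order 5: 1; order 10: 3; order 20: 1.
Total: 1 + 11 + 5 + 1 + 3 + 1 = 22.

22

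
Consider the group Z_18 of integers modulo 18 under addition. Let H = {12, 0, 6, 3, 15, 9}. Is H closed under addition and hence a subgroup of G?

|H| = 6 divides |G| = 18, consistent with Lagrange.
H contains the identity, every element's inverse is in H, and H is closed under +: it is a subgroup.
In fact H = ⟨3⟩.

Yes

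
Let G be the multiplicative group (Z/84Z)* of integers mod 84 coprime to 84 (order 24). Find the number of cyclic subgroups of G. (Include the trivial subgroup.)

16

Each element a generates a cyclic subgroup ⟨a⟩; distinct elements may generate the same one (a cyclic group of order d has φ(d) generators).
Cyclic subgroups by order — order 1: 1; order 2: 7; order 3: 1; order 6: 7.
Total: 16.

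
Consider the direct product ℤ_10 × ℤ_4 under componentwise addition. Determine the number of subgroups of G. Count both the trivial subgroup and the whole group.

|G| = 40, so by Lagrange every subgroup order divides 40. Divisors: 1, 2, 4, 5, 8, 10, 20, 40.
Subgroups by order — order 1: 1; order 2: 3; order 4: 3; order 5: 1; order 8: 1; order 10: 3; order 20: 3; order 40: 1.
Total: 1 + 3 + 3 + 1 + 1 + 3 + 3 + 1 = 16.

16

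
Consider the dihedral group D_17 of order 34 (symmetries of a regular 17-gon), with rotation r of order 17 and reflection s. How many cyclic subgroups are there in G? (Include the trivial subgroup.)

19

Group the elements of G by the cyclic subgroup they generate; each cyclic subgroup of order d accounts for φ(d) elements.
Cyclic subgroups by order — order 1: 1; order 2: 17; order 17: 1.
Total: 19.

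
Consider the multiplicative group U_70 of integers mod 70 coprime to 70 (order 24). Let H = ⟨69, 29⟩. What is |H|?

4

|⟨69⟩| = 2 and |⟨29⟩| = 2, so |H| is a multiple of lcm(2, 2) = 2 and divides |G| = 24.
Closing under the operation: H = {1, 29, 41, 69}, so |H| = 4.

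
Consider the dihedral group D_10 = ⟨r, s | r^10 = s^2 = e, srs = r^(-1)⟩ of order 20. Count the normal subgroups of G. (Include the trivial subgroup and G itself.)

G has 22 subgroups. Checking conjugation-invariance by order — order 1: 1/1 normal; order 2: 1/11 normal; order 4: 0/5 normal; order 5: 1/1 normal; order 10: 3/3 normal; order 20: 1/1 normal.
Total normal subgroups: 7.

7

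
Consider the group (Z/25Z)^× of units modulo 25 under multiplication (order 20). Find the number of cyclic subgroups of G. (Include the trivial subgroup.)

6

Group the elements of G by the cyclic subgroup they generate; each cyclic subgroup of order d accounts for φ(d) elements.
Cyclic subgroups by order — order 1: 1; order 2: 1; order 4: 1; order 5: 1; order 10: 1; order 20: 1.
Total: 6.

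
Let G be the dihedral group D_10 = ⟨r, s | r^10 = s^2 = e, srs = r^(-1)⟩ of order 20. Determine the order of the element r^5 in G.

2

Computing powers of r^5: the smallest k with (r^5)^k = e is k = 2.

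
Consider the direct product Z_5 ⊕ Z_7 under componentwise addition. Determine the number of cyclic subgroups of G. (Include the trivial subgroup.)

Each element a generates a cyclic subgroup ⟨a⟩; distinct elements may generate the same one (a cyclic group of order d has φ(d) generators).
Cyclic subgroups by order — order 1: 1; order 5: 1; order 7: 1; order 35: 1.
Total: 4.

4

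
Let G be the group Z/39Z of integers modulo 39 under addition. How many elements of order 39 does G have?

In a cyclic group of order 39, the number of elements of order d (for d | 39) is φ(d).
φ(39) = 24.

24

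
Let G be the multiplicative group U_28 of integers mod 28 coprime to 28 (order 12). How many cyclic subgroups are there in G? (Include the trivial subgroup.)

Group the elements of G by the cyclic subgroup they generate; each cyclic subgroup of order d accounts for φ(d) elements.
Cyclic subgroups by order — order 1: 1; order 2: 3; order 3: 1; order 6: 3.
Total: 8.

8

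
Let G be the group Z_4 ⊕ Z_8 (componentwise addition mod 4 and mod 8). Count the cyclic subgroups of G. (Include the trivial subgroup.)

A cyclic subgroup of order d is generated by each of its φ(d) elements of order d, so the cyclic subgroups of order d number (#elements of order d)/φ(d).
Cyclic subgroups by order — order 1: 1; order 2: 3; order 4: 6; order 8: 4.
Total: 14.

14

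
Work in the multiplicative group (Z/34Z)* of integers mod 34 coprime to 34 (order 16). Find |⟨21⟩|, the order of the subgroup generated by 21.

Compute successive powers of 21 mod 34: 21, 33, 13, 1; 21^4 ≡ 1 (mod 34).
So |⟨21⟩| = 4.

4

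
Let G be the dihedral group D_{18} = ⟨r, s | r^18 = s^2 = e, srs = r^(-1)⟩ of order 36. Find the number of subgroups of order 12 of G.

3

|G| = 36 and 12 | 36, so subgroups of order 12 are possible by Lagrange.
The subgroups of order 12 are: {e, r^3, r^6, r^9, r^12, r^15, rs, r^4s, r^7s, r^10s, r^13s, r^16s}; {e, r^3, r^6, r^9, r^12, r^15, r^2s, r^5s, r^8s, r^11s, r^14s, r^17s}; {e, r^3, r^6, r^9, r^12, r^15, s, r^3s, r^6s, r^9s, r^12s, r^15s}.
So G has 3 subgroups of order 12.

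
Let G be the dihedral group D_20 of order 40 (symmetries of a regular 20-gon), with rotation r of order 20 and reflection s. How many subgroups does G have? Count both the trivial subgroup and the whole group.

48

|G| = 40, so by Lagrange every subgroup order divides 40. Divisors: 1, 2, 4, 5, 8, 10, 20, 40.
Subgroups by order — order 1: 1; order 2: 21; order 4: 11; order 5: 1; order 8: 5; order 10: 5; order 20: 3; order 40: 1.
Total: 1 + 21 + 11 + 1 + 5 + 5 + 3 + 1 = 48.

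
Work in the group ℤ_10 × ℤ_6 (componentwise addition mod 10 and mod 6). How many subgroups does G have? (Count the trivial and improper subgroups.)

20

|G| = 60, so by Lagrange every subgroup order divides 60. Divisors: 1, 2, 3, 4, 5, 6, 10, 12, 15, 20, 30, 60.
Subgroups by order — order 1: 1; order 2: 3; order 3: 1; order 4: 1; order 5: 1; order 6: 3; order 10: 3; order 12: 1; order 15: 1; order 20: 1; order 30: 3; order 60: 1.
Total: 1 + 3 + 1 + 1 + 1 + 3 + 3 + 1 + 1 + 1 + 3 + 1 = 20.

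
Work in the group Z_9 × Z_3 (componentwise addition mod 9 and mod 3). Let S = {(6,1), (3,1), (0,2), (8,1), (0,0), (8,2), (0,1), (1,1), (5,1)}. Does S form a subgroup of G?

No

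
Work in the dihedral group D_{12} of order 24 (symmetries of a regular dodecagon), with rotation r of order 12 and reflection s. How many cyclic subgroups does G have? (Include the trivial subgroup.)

18

Group the elements of G by the cyclic subgroup they generate; each cyclic subgroup of order d accounts for φ(d) elements.
Cyclic subgroups by order — order 1: 1; order 2: 13; order 3: 1; order 4: 1; order 6: 1; order 12: 1.
Total: 18.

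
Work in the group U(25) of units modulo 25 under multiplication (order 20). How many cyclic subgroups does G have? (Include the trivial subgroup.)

6

A cyclic subgroup of order d is generated by each of its φ(d) elements of order d, so the cyclic subgroups of order d number (#elements of order d)/φ(d).
Cyclic subgroups by order — order 1: 1; order 2: 1; order 4: 1; order 5: 1; order 10: 1; order 20: 1.
Total: 6.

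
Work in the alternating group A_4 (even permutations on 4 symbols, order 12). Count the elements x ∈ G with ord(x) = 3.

8

The elements of order 3 are: (2 3 4), (2 4 3), (1 2 3), (1 2 4), (1 3 2), (1 3 4), (1 4 2), (1 4 3).
That's 8.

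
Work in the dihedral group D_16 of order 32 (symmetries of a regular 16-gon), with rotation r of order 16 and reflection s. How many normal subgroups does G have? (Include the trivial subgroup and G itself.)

8

G has 36 subgroups. Checking conjugation-invariance by order — order 1: 1/1 normal; order 2: 1/17 normal; order 4: 1/9 normal; order 8: 1/5 normal; order 16: 3/3 normal; order 32: 1/1 normal.
Total normal subgroups: 8.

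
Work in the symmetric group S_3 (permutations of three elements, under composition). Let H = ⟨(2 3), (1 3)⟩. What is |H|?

6

|⟨(2 3)⟩| = 2 and |⟨(1 3)⟩| = 2, so |H| is a multiple of lcm(2, 2) = 2 and divides |G| = 6.
Closing {(2 3), (1 3)} under the group operation gives all of G, so |H| = 6.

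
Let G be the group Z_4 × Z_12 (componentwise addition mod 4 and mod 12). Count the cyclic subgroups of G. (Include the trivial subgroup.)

20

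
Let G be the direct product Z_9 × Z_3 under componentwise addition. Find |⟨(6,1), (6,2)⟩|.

9

|⟨(6,1)⟩| = 3 and |⟨(6,2)⟩| = 3, so |H| is a multiple of lcm(3, 3) = 3 and divides |G| = 27.
Closing under the operation: H = {(0,0), (0,1), (0,2), (3,0), (3,1), (3,2), (6,0), (6,1), (6,2)}, so |H| = 9.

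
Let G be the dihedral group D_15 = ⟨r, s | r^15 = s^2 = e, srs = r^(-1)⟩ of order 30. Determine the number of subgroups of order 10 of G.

3

|G| = 30 and 10 | 30, so subgroups of order 10 are possible by Lagrange.
The subgroups of order 10 are: {e, r^3, r^6, r^9, r^12, rs, r^4s, r^7s, r^10s, r^13s}; {e, r^3, r^6, r^9, r^12, r^2s, r^5s, r^8s, r^11s, r^14s}; {e, r^3, r^6, r^9, r^12, s, r^3s, r^6s, r^9s, r^12s}.
So G has 3 subgroups of order 10.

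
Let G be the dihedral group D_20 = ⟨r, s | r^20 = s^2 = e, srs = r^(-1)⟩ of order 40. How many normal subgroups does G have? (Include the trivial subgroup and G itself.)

9

G has 48 subgroups. Checking conjugation-invariance by order — order 1: 1/1 normal; order 2: 1/21 normal; order 4: 1/11 normal; order 5: 1/1 normal; order 8: 0/5 normal; order 10: 1/5 normal; order 20: 3/3 normal; order 40: 1/1 normal.
Total normal subgroups: 9.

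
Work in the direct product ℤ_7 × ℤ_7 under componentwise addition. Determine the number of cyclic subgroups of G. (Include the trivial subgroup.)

Group the elements of G by the cyclic subgroup they generate; each cyclic subgroup of order d accounts for φ(d) elements.
Cyclic subgroups by order — order 1: 1; order 7: 8.
Total: 9.

9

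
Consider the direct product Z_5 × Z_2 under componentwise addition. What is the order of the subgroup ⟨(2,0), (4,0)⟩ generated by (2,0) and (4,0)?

5

|⟨(2,0)⟩| = 5 and |⟨(4,0)⟩| = 5, so |H| is a multiple of lcm(5, 5) = 5 and divides |G| = 10.
Closing under the operation: H = {(0,0), (1,0), (2,0), (3,0), (4,0)}, so |H| = 5.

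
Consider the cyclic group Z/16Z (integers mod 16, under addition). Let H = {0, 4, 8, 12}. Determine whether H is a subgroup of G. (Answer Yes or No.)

|H| = 4 divides |G| = 16, consistent with Lagrange.
H contains the identity, every element's inverse is in H, and H is closed under +: it is a subgroup.
In fact H = ⟨4⟩.

Yes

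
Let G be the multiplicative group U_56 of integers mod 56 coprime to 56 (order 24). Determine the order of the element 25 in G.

3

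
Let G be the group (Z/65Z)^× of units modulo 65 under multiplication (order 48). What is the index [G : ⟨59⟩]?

4

|⟨59⟩| = 12 and |G| = 48.
By Lagrange, [G : H] = |G|/|H| = 48/12 = 4.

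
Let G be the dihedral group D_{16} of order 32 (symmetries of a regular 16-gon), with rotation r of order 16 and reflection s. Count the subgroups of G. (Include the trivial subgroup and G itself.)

|G| = 32, so by Lagrange every subgroup order divides 32. Divisors: 1, 2, 4, 8, 16, 32.
Subgroups by order — order 1: 1; order 2: 17; order 4: 9; order 8: 5; order 16: 3; order 32: 1.
Total: 1 + 17 + 9 + 5 + 3 + 1 = 36.

36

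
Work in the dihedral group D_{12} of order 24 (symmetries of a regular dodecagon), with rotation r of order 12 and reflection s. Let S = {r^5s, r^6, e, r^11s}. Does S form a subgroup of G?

Yes

|S| = 4 divides |G| = 24, consistent with Lagrange.
S contains the identity, every element's inverse is in S, and S is closed under ·: it is a subgroup.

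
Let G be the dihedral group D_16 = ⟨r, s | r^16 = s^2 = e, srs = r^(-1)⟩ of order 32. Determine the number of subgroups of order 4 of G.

9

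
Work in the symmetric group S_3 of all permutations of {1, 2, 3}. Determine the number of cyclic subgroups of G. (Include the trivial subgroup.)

5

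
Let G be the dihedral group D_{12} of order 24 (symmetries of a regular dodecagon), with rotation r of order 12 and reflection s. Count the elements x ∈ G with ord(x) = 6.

2

The elements of order 6 are: r^2, r^10.
That's 2.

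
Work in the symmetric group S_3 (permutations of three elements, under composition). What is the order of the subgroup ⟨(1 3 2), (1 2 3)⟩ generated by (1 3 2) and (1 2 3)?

3

|⟨(1 3 2)⟩| = 3 and |⟨(1 2 3)⟩| = 3, so |H| is a multiple of lcm(3, 3) = 3 and divides |G| = 6.
Closing under the operation: H = {e, (1 2 3), (1 3 2)}, so |H| = 3.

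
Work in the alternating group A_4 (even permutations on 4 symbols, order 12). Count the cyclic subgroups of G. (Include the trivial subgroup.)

8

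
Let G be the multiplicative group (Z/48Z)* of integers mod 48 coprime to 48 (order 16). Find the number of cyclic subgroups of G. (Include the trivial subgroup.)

A cyclic subgroup of order d is generated by each of its φ(d) elements of order d, so the cyclic subgroups of order d number (#elements of order d)/φ(d).
Cyclic subgroups by order — order 1: 1; order 2: 7; order 4: 4.
Total: 12.

12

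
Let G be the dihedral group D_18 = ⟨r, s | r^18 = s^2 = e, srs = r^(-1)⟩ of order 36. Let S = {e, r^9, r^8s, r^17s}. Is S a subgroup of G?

Yes

|S| = 4 divides |G| = 36, consistent with Lagrange.
S contains the identity, every element's inverse is in S, and S is closed under ·: it is a subgroup.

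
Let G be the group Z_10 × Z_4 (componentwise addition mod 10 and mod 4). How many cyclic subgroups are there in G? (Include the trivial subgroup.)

A cyclic subgroup of order d is generated by each of its φ(d) elements of order d, so the cyclic subgroups of order d number (#elements of order d)/φ(d).
Cyclic subgroups by order — order 1: 1; order 2: 3; order 4: 2; order 5: 1; order 10: 3; order 20: 2.
Total: 12.

12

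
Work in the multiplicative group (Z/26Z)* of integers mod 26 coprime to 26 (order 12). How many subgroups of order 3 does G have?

|G| = 12 and 3 | 12, so subgroups of order 3 are possible by Lagrange.
The subgroups of order 3 are: {1, 3, 9}.
So G has 1 subgroup of order 3.

1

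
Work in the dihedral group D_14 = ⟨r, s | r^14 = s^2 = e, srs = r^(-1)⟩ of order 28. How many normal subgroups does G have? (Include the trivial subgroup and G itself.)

7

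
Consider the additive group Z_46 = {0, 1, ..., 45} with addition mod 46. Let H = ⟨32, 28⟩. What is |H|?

23

|⟨32⟩| = 23 and |⟨28⟩| = 23, so |H| is a multiple of lcm(23, 23) = 23 and divides |G| = 46.
Closing under the operation: H = {0, 2, 4, 6, 8, 10, 12, 14, 16, 18, 20, 22, 24, 26, 28, 30, 32, 34, 36, 38, 40, 42, 44}, so |H| = 23.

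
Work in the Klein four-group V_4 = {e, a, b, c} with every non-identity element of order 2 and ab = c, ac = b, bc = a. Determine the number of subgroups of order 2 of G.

|G| = 4 and 2 | 4, so subgroups of order 2 are possible by Lagrange.
The subgroups of order 2 are: {e, a}; {e, b}; {e, c}.
So G has 3 subgroups of order 2.

3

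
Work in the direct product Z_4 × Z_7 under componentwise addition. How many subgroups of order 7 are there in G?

1

|G| = 28 and 7 | 28, so subgroups of order 7 are possible by Lagrange.
The subgroups of order 7 are: {(0,0), (0,1), (0,2), (0,3), (0,4), (0,5), (0,6)}.
So G has 1 subgroup of order 7.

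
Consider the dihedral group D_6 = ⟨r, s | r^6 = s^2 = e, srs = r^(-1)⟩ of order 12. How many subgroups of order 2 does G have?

|G| = 12 and 2 | 12, so subgroups of order 2 are possible by Lagrange.
The subgroups of order 2 are: {e, r^2s}; {e, r^3}; {e, r^3s}; {e, r^4s}; … (7 in all).
So G has 7 subgroups of order 2.

7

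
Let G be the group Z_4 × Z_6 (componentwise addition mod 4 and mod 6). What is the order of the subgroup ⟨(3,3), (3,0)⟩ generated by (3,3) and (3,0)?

|⟨(3,3)⟩| = 4 and |⟨(3,0)⟩| = 4, so |H| is a multiple of lcm(4, 4) = 4 and divides |G| = 24.
Closing under the operation: H = {(0,0), (0,3), (1,0), (1,3), (2,0), (2,3), (3,0), (3,3)}, so |H| = 8.

8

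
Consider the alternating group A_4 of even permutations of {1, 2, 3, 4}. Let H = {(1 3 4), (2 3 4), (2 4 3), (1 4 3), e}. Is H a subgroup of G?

|H| = 5 does not divide |G| = 12, so by Lagrange H is not a subgroup.

No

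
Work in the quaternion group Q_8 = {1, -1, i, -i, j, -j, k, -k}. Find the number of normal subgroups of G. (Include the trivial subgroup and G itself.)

6

G has 6 subgroups. Checking conjugation-invariance by order — order 1: 1/1 normal; order 2: 1/1 normal; order 4: 3/3 normal; order 8: 1/1 normal.
Total normal subgroups: 6.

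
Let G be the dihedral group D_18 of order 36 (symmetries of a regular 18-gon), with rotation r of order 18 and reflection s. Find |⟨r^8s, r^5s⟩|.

12

|⟨r^8s⟩| = 2 and |⟨r^5s⟩| = 2, so |H| is a multiple of lcm(2, 2) = 2 and divides |G| = 36.
Closing under the operation: H = {e, r^3, r^6, r^9, r^12, r^15, r^2s, r^5s, r^8s, r^11s, r^14s, r^17s}, so |H| = 12.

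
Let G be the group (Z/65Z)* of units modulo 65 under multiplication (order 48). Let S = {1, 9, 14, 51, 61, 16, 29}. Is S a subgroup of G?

|S| = 7 does not divide |G| = 48, so by Lagrange S is not a subgroup.

No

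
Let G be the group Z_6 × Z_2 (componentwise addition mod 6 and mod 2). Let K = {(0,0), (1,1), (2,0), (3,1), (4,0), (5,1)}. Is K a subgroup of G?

|K| = 6 divides |G| = 12, consistent with Lagrange.
K contains the identity, every element's inverse is in K, and K is closed under +: it is a subgroup.
In fact K = ⟨(1,1)⟩.

Yes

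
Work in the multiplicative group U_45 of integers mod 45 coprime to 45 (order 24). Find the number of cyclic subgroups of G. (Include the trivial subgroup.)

Each element a generates a cyclic subgroup ⟨a⟩; distinct elements may generate the same one (a cyclic group of order d has φ(d) generators).
Cyclic subgroups by order — order 1: 1; order 2: 3; order 3: 1; order 4: 2; order 6: 3; order 12: 2.
Total: 12.

12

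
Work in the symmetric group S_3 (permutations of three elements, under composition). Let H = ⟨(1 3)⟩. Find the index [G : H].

3

|⟨(1 3)⟩| = 2 and |G| = 6.
By Lagrange, [G : H] = |G|/|H| = 6/2 = 3.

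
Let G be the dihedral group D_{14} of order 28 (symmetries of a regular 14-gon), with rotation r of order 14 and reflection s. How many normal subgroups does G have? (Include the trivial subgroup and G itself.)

G has 28 subgroups. Checking conjugation-invariance by order — order 1: 1/1 normal; order 2: 1/15 normal; order 4: 0/7 normal; order 7: 1/1 normal; order 14: 3/3 normal; order 28: 1/1 normal.
Total normal subgroups: 7.

7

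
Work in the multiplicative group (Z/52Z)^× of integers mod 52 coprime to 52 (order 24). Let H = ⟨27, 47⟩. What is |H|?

8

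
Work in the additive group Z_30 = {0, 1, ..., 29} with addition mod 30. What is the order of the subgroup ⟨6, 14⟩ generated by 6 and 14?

|⟨6⟩| = 5 and |⟨14⟩| = 15, so |H| is a multiple of lcm(5, 15) = 15 and divides |G| = 30.
Closing under the operation: H = {0, 2, 4, 6, 8, 10, 12, 14, 16, 18, 20, 22, 24, 26, 28}, so |H| = 15.

15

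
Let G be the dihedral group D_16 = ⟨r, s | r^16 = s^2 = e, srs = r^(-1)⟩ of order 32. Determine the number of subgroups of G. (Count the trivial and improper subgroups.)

|G| = 32, so by Lagrange every subgroup order divides 32. Divisors: 1, 2, 4, 8, 16, 32.
Subgroups by order — order 1: 1; order 2: 17; order 4: 9; order 8: 5; order 16: 3; order 32: 1.
Total: 1 + 17 + 9 + 5 + 3 + 1 = 36.

36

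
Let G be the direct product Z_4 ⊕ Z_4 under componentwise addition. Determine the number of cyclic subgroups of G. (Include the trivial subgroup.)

10

A cyclic subgroup of order d is generated by each of its φ(d) elements of order d, so the cyclic subgroups of order d number (#elements of order d)/φ(d).
Cyclic subgroups by order — order 1: 1; order 2: 3; order 4: 6.
Total: 10.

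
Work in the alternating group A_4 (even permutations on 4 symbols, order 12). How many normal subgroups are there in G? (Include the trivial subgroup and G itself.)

3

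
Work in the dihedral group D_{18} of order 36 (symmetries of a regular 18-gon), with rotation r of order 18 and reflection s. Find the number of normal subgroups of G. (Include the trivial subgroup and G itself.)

9

G has 45 subgroups. Checking conjugation-invariance by order — order 1: 1/1 normal; order 2: 1/19 normal; order 3: 1/1 normal; order 4: 0/9 normal; order 6: 1/7 normal; order 9: 1/1 normal; order 12: 0/3 normal; order 18: 3/3 normal; order 36: 1/1 normal.
Total normal subgroups: 9.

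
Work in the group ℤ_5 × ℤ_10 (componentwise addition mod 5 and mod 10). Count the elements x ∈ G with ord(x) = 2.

An element (a,b) has order lcm(ord(a), ord(b)); count pairs with lcm equal to 2.
Enumerating gives 1 such elements.

1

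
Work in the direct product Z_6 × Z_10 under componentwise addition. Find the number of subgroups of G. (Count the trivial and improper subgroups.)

20

|G| = 60, so by Lagrange every subgroup order divides 60. Divisors: 1, 2, 3, 4, 5, 6, 10, 12, 15, 20, 30, 60.
Subgroups by order — order 1: 1; order 2: 3; order 3: 1; order 4: 1; order 5: 1; order 6: 3; order 10: 3; order 12: 1; order 15: 1; order 20: 1; order 30: 3; order 60: 1.
Total: 1 + 3 + 1 + 1 + 1 + 3 + 3 + 1 + 1 + 1 + 3 + 1 = 20.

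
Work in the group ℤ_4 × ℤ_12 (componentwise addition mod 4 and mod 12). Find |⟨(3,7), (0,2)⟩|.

24

|⟨(3,7)⟩| = 12 and |⟨(0,2)⟩| = 6, so |H| is a multiple of lcm(12, 6) = 12 and divides |G| = 48.
Closing under the operation: H = {(0,0), (0,2), (0,4), (0,6), (0,8), (0,10), (1,1), (1,3), (1,5), (1,7), (1,9), (1,11), (2,0), (2,2), (2,4), (2,6), (2,8), (2,10), (3,1), (3,3), (3,5), (3,7), (3,9), (3,11)}, so |H| = 24.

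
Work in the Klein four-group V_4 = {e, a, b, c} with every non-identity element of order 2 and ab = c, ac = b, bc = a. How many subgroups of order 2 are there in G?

3

|G| = 4 and 2 | 4, so subgroups of order 2 are possible by Lagrange.
The subgroups of order 2 are: {e, a}; {e, b}; {e, c}.
So G has 3 subgroups of order 2.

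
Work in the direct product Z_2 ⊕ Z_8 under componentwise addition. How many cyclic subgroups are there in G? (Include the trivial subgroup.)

8

A cyclic subgroup of order d is generated by each of its φ(d) elements of order d, so the cyclic subgroups of order d number (#elements of order d)/φ(d).
Cyclic subgroups by order — order 1: 1; order 2: 3; order 4: 2; order 8: 2.
Total: 8.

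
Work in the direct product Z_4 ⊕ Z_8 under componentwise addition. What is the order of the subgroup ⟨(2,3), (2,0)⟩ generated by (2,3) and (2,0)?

|⟨(2,3)⟩| = 8 and |⟨(2,0)⟩| = 2, so |H| is a multiple of lcm(8, 2) = 8 and divides |G| = 32.
Closing under the operation: H = {(0,0), (0,1), (0,2), (0,3), (0,4), (0,5), (0,6), (0,7), (2,0), (2,1), (2,2), (2,3), (2,4), (2,5), (2,6), (2,7)}, so |H| = 16.

16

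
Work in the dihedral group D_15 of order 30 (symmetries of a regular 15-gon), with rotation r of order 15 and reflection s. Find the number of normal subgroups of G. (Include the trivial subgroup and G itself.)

5

G has 28 subgroups. Checking conjugation-invariance by order — order 1: 1/1 normal; order 2: 0/15 normal; order 3: 1/1 normal; order 5: 1/1 normal; order 6: 0/5 normal; order 10: 0/3 normal; order 15: 1/1 normal; order 30: 1/1 normal.
Total normal subgroups: 5.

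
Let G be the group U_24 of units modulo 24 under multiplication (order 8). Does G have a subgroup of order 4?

Yes

4 | 8. A subgroup of order 4 is {1, 11, 13, 23}.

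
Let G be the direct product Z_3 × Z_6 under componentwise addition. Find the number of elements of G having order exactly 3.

8

An element (a,b) has order lcm(ord(a), ord(b)); count pairs with lcm equal to 3.
Enumerating gives 8 such elements.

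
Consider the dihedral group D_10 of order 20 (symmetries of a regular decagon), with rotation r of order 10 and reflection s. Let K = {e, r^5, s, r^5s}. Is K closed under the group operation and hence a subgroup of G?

|K| = 4 divides |G| = 20, consistent with Lagrange.
K contains the identity, every element's inverse is in K, and K is closed under ·: it is a subgroup.

Yes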